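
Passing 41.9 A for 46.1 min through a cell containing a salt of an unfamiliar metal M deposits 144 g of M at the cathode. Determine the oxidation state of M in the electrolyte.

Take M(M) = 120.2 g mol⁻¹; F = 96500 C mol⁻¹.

Q = I·t = 41.90 A × 2766.0 s = 115900 C, so n(e⁻) = 115900/96500 = 1.201 mol.
n(M) deposited = 144 / 120.2 = 1.198 mol.
Electrons per atom = n(e⁻)/n(M) = 1.201 / 1.198 = 1.00 ≈ 1, so the ion is M⁺.

+1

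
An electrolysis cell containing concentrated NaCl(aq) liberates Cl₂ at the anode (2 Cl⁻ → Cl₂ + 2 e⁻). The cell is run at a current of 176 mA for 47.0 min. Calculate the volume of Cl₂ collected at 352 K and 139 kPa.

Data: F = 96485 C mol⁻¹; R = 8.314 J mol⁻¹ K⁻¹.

0.0542 L

Q = I·t = 0.1760 A × 2820.0 s = 496.3 C.
n(e⁻) = Q/F = 496.3 / 96485 = 0.005144 mol.
2 electrons are transferred per Cl₂ molecule, so n(Cl₂) = 0.005144 / 2 = 0.002572 mol.
V = nRT/P = (0.002572 × 8.314 × 352) / (139 × 10³ Pa) = 5.42 × 10⁻⁵ m³ = 0.0542 L.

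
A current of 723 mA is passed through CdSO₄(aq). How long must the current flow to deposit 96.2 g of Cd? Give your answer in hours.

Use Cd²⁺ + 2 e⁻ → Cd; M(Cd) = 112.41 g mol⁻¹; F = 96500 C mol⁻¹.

63.5 h

n(Cd) = m/M = 96.2 / 112.41 = 0.8558 mol.
Each Cd atom requires 2 electrons, so n(e⁻) = 2 × 0.8558 = 1.712 mol.
Q = n(e⁻)·F = 1.712 × 96500 = 165200 C.
t = Q/I = 165200 / 0.7230 A = 228400 s = 63.5 h.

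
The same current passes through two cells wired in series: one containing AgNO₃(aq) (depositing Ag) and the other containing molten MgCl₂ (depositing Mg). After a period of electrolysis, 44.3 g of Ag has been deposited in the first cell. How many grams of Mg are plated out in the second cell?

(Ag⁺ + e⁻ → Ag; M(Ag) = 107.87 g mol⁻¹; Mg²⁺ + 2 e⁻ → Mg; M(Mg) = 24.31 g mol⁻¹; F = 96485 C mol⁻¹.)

n(Ag) = 44.3 / 107.87 = 0.4107 mol.
Since Ag⁺ + e⁻ → Ag, n(e⁻) passed = 1 × 0.4107 = 0.4107 mol.
Cells in series carry the same charge, so the same 0.4107 mol of electrons passes through cell 2.
Mg²⁺ + 2 e⁻ → Mg, so n(Mg) = 0.4107 / 2 = 0.2053 mol.
m(Mg) = 0.2053 × 24.31 = 4.99 g.

4.99 g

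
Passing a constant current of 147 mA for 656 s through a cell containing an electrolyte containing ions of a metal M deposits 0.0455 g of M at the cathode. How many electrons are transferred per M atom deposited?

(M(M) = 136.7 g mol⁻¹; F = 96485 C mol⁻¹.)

3

Q = I·t = 0.1470 A × 656.00 s = 96.43 C, so n(e⁻) = 96.43/96485 = 0.0009995 mol.
n(M) deposited = 0.0455 / 136.7 = 0.0003328 mol.
Electrons per atom = n(e⁻)/n(M) = 0.0009995 / 0.0003328 = 3.00 ≈ 3, so the ion is M³⁺.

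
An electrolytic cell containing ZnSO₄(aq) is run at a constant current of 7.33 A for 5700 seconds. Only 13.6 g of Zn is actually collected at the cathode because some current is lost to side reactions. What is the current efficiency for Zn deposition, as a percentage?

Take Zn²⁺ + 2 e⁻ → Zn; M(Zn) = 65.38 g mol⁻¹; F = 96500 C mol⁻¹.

96.1 %

Q = I·t = 7.330 × 5700.0 = 41780 C; n(e⁻) = 41780/96500 = 0.4330 mol.
Theoretical n(Zn) = n(e⁻)/2 = 0.2165 mol, i.e. m_theo = 0.2165 × 65.38 = 14.15 g.
Efficiency = m_actual / m_theo = 13.6 / 14.15 = 96.1 %.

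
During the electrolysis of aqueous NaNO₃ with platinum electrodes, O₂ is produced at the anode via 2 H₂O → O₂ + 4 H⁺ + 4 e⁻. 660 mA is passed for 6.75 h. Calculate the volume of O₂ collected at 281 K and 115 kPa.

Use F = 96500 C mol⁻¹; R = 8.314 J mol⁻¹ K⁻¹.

Q = I·t = 0.6600 A × 24300 s = 16040 C.
n(e⁻) = Q/F = 16040 / 96500 = 0.1662 mol.
4 electrons are transferred per O₂ molecule, so n(O₂) = 0.1662 / 4 = 0.04155 mol.
V = nRT/P = (0.04155 × 8.314 × 281) / (115 × 10³ Pa) = 8.44 × 10⁻⁴ m³ = 0.844 L.

0.844 L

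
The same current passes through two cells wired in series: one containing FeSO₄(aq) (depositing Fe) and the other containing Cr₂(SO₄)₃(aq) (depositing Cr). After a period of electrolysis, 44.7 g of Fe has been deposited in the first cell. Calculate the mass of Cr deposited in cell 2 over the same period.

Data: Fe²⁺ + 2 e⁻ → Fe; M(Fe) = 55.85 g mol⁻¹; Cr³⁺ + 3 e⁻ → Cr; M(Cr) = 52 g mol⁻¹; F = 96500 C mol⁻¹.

27.7 g

n(Fe) = 44.7 / 55.85 = 0.8004 mol.
Since Fe²⁺ + 2 e⁻ → Fe, n(e⁻) passed = 2 × 0.8004 = 1.601 mol.
Cells in series carry the same charge, so the same 1.601 mol of electrons passes through cell 2.
Cr³⁺ + 3 e⁻ → Cr, so n(Cr) = 1.601 / 3 = 0.5336 mol.
m(Cr) = 0.5336 × 52 = 27.7 g.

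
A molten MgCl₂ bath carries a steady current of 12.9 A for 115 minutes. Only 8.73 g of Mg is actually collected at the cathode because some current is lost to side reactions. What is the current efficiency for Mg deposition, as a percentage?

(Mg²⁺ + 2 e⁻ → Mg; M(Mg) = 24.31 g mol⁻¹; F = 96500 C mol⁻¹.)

Q = I·t = 12.90 × 6900.0 = 89010 C; n(e⁻) = 89010/96500 = 0.9224 mol.
Theoretical n(Mg) = n(e⁻)/2 = 0.4612 mol, i.e. m_theo = 0.4612 × 24.31 = 11.21 g.
Efficiency = m_actual / m_theo = 8.73 / 11.21 = 77.9 %.

77.9 %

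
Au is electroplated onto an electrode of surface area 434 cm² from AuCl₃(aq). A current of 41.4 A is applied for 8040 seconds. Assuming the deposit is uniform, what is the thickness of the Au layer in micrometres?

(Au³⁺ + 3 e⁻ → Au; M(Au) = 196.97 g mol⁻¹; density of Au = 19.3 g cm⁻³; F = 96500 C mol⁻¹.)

270 μm

Q = I·t = 41.40 × 8040.0 = 332900 C; n(e⁻) = 3.449 mol.
n(Au) = n(e⁻)/3 = 1.150 mol, so m = 1.150 × 196.97 = 226.5 g.
Volume = m/ρ = 226.5 / 19.3 = 11.73 cm³.
Thickness = V/A = 11.73 / 434 = 0.0270 cm = 270 μm.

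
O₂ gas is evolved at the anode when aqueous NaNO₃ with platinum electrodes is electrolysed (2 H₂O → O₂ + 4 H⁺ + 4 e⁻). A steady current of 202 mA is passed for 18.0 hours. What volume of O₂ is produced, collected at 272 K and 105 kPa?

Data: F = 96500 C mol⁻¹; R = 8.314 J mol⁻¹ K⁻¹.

Q = I·t = 0.2020 A × 64800 s = 13090 C.
n(e⁻) = Q/F = 13090 / 96500 = 0.1356 mol.
4 electrons are transferred per O₂ molecule, so n(O₂) = 0.1356 / 4 = 0.03391 mol.
V = nRT/P = (0.03391 × 8.314 × 272) / (105 × 10³ Pa) = 7.30 × 10⁻⁴ m³ = 0.730 L.

0.730 L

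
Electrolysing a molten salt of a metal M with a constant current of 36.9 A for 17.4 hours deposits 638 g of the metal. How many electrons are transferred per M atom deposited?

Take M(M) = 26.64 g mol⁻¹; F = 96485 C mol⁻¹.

1

Q = I·t = 36.90 A × 62640 s = 2311000 C, so n(e⁻) = 2311000/96485 = 23.96 mol.
n(M) deposited = 638 / 26.64 = 23.95 mol.
Electrons per atom = n(e⁻)/n(M) = 23.96 / 23.95 = 1.00 ≈ 1, so the ion is M⁺.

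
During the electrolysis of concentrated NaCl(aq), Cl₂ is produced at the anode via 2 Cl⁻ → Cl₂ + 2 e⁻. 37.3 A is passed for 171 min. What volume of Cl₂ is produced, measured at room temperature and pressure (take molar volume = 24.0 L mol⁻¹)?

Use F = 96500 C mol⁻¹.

Q = I·t = 37.30 A × 10260 s = 382700 C.
n(e⁻) = Q/F = 382700 / 96500 = 3.966 mol.
2 electrons are transferred per Cl₂ molecule, so n(Cl₂) = 3.966 / 2 = 1.983 mol.
V = n × V_m = 1.983 × 24.0 = 47.6 L.

47.6 L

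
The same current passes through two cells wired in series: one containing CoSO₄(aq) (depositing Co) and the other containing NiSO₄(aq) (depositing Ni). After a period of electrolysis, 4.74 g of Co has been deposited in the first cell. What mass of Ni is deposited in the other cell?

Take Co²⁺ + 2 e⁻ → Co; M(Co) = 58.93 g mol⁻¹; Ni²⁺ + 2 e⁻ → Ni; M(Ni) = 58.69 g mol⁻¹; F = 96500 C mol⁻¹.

4.72 g

n(Co) = 4.74 / 58.93 = 0.08043 mol.
Since Co²⁺ + 2 e⁻ → Co, n(e⁻) passed = 2 × 0.08043 = 0.1609 mol.
Cells in series carry the same charge, so the same 0.1609 mol of electrons passes through cell 2.
Ni²⁺ + 2 e⁻ → Ni, so n(Ni) = 0.1609 / 2 = 0.08043 mol.
m(Ni) = 0.08043 × 58.69 = 4.72 g.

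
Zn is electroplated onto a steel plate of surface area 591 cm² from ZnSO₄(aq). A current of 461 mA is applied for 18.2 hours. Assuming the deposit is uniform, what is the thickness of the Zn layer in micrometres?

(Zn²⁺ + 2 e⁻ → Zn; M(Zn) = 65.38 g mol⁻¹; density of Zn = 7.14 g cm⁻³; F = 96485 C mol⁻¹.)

24.3 μm

Q = I·t = 0.4610 × 65520 = 30200 C; n(e⁻) = 0.3131 mol.
n(Zn) = n(e⁻)/2 = 0.1565 mol, so m = 0.1565 × 65.38 = 10.23 g.
Volume = m/ρ = 10.23 / 7.14 = 1.433 cm³.
Thickness = V/A = 1.433 / 591 = 0.00243 cm = 24.3 μm.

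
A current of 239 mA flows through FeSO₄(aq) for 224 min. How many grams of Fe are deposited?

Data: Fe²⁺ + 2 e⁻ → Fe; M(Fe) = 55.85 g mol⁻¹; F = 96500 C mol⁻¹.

Q = I·t = 0.2390 A × 13440 s = 3212 C.
n(e⁻) = Q/F = 3212 / 96500 = 0.03329 mol.
Fe²⁺ + 2 e⁻ → Fe, so n(Fe) = n(e⁻)/2 = 0.01664 mol.
m = n·M = 0.01664 × 55.85 = 0.930 g.

0.930 g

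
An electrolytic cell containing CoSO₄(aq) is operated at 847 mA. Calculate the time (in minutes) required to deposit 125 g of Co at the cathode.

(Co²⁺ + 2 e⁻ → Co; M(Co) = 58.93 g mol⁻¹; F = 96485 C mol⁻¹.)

8050 min

n(Co) = m/M = 125 / 58.93 = 2.121 mol.
Each Co atom requires 2 electrons, so n(e⁻) = 2 × 2.121 = 4.242 mol.
Q = n(e⁻)·F = 4.242 × 96485 = 409300 C.
t = Q/I = 409300 / 0.8470 A = 483300 s = 8050 min.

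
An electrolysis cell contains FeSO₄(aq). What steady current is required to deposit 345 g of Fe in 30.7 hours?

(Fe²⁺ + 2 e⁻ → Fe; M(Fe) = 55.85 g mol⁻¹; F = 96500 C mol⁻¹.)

10.8 A

n(Fe) = 345 / 55.85 = 6.177 mol.
n(e⁻) = 2 × 6.177 = 12.35 mol.
Q = n(e⁻)·F = 12.35 × 96500 = 1192000 C.
I = Q/t = 1192000 / 110520 s = 10.8 A.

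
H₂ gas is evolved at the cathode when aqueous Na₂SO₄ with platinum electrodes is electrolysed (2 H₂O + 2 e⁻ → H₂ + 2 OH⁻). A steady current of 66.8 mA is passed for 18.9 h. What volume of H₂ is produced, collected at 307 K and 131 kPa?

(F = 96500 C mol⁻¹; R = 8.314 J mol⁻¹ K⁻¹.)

0.459 L

Q = I·t = 0.06680 A × 68040 s = 4545 C.
n(e⁻) = Q/F = 4545 / 96500 = 0.04710 mol.
2 electrons are transferred per H₂ molecule, so n(H₂) = 0.04710 / 2 = 0.02355 mol.
V = nRT/P = (0.02355 × 8.314 × 307) / (131 × 10³ Pa) = 4.59 × 10⁻⁴ m³ = 0.459 L.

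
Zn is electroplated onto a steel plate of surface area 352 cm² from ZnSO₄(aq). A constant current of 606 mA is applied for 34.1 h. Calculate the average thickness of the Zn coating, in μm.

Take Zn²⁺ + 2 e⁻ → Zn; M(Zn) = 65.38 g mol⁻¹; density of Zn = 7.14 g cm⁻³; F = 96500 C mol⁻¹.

Q = I·t = 0.6060 × 122760 = 74390 C; n(e⁻) = 0.7709 mol.
n(Zn) = n(e⁻)/2 = 0.3855 mol, so m = 0.3855 × 65.38 = 25.20 g.
Volume = m/ρ = 25.20 / 7.14 = 3.530 cm³.
Thickness = V/A = 3.530 / 352 = 0.0100 cm = 100 μm.

100 μm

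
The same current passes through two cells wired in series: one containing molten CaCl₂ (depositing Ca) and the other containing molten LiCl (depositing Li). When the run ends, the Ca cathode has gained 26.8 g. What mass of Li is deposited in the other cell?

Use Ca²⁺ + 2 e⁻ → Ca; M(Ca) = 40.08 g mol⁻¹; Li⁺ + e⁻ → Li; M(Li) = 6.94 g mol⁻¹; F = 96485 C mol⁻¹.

9.28 g

n(Ca) = 26.8 / 40.08 = 0.6687 mol.
Since Ca²⁺ + 2 e⁻ → Ca, n(e⁻) passed = 2 × 0.6687 = 1.337 mol.
Cells in series carry the same charge, so the same 1.337 mol of electrons passes through cell 2.
Li⁺ + e⁻ → Li, so n(Li) = 1.337 / 1 = 1.337 mol.
m(Li) = 1.337 × 6.94 = 9.28 g.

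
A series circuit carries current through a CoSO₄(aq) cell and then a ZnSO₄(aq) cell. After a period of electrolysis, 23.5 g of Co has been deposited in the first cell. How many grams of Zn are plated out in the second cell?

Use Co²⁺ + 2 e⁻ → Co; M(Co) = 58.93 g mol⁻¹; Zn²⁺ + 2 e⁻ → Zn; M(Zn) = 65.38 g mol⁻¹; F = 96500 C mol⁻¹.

26.1 g

n(Co) = 23.5 / 58.93 = 0.3988 mol.
Since Co²⁺ + 2 e⁻ → Co, n(e⁻) passed = 2 × 0.3988 = 0.7976 mol.
Cells in series carry the same charge, so the same 0.7976 mol of electrons passes through cell 2.
Zn²⁺ + 2 e⁻ → Zn, so n(Zn) = 0.7976 / 2 = 0.3988 mol.
m(Zn) = 0.3988 × 65.38 = 26.1 g.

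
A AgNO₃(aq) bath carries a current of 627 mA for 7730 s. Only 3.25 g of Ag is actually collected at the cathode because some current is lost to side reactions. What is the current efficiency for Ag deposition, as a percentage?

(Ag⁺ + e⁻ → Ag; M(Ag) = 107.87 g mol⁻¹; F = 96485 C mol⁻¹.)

60.0 %

Q = I·t = 0.6270 × 7730.0 = 4847 C; n(e⁻) = 4847/96485 = 0.05023 mol.
Theoretical n(Ag) = n(e⁻)/1 = 0.05023 mol, i.e. m_theo = 0.05023 × 107.87 = 5.419 g.
Efficiency = m_actual / m_theo = 3.25 / 5.419 = 60.0 %.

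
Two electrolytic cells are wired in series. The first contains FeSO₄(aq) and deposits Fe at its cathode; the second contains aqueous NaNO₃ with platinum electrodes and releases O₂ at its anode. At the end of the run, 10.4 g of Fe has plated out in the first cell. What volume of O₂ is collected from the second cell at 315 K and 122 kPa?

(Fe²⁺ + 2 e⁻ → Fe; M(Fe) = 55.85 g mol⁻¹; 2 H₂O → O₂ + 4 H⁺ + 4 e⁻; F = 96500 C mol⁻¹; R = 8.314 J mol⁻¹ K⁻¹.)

n(Fe) = 10.4 / 55.85 = 0.1862 mol, so n(e⁻) = 2 × 0.1862 = 0.3724 mol.
The cells are in series, so the same 0.3724 mol of electrons passes through the second cell.
2 H₂O → O₂ + 4 H⁺ + 4 e⁻ — 4 mol e⁻ per mol O₂, so n(O₂) = 0.3724/4 = 0.09311 mol.
V = nRT/P = (0.09311 × 8.314 × 315) / (122 × 10³) = 0.00200 m³ = 2.00 L.

2.00 L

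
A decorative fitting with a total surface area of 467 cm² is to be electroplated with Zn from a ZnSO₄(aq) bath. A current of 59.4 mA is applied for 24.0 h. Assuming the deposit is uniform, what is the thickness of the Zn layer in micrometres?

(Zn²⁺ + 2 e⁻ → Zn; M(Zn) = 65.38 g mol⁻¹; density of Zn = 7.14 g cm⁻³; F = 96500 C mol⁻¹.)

5.21 μm

Q = I·t = 0.05940 × 86400 = 5132 C; n(e⁻) = 0.05318 mol.
n(Zn) = n(e⁻)/2 = 0.02659 mol, so m = 0.02659 × 65.38 = 1.739 g.
Volume = m/ρ = 1.739 / 7.14 = 0.2435 cm³.
Thickness = V/A = 0.2435 / 467 = 5.21 × 10⁻⁴ cm = 5.21 μm.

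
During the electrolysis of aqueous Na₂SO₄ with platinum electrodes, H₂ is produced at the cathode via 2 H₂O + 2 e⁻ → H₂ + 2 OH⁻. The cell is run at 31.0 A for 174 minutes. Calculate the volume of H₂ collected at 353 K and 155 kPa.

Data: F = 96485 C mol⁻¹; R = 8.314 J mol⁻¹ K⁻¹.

31.8 L

Q = I·t = 31.00 A × 10440 s = 323600 C.
n(e⁻) = Q/F = 323600 / 96485 = 3.354 mol.
2 electrons are transferred per H₂ molecule, so n(H₂) = 3.354 / 2 = 1.677 mol.
V = nRT/P = (1.677 × 8.314 × 353) / (155 × 10³ Pa) = 0.0318 m³ = 31.8 L.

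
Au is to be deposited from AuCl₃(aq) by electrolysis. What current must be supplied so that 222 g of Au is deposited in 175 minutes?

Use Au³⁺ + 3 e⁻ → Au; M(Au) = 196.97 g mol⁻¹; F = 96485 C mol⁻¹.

31.1 A

n(Au) = 222 / 196.97 = 1.127 mol.
n(e⁻) = 3 × 1.127 = 3.381 mol.
Q = n(e⁻)·F = 3.381 × 96485 = 326200 C.
I = Q/t = 326200 / 10500 s = 31.1 A.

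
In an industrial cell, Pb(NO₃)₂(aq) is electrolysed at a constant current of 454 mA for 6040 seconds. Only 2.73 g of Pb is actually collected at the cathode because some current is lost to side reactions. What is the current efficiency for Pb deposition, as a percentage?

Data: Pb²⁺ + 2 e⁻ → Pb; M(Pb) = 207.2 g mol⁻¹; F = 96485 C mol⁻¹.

92.7 %

Q = I·t = 0.4540 × 6040.0 = 2742 C; n(e⁻) = 2742/96485 = 0.02842 mol.
Theoretical n(Pb) = n(e⁻)/2 = 0.01421 mol, i.e. m_theo = 0.01421 × 207.2 = 2.944 g.
Efficiency = m_actual / m_theo = 2.73 / 2.944 = 92.7 %.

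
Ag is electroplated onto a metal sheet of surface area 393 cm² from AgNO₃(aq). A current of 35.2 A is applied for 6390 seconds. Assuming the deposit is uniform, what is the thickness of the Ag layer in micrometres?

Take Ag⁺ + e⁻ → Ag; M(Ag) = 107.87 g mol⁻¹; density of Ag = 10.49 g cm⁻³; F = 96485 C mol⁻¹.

Q = I·t = 35.20 × 6390.0 = 224900 C; n(e⁻) = 2.331 mol.
n(Ag) = n(e⁻)/1 = 2.331 mol, so m = 2.331 × 107.87 = 251.5 g.
Volume = m/ρ = 251.5 / 10.49 = 23.97 cm³.
Thickness = V/A = 23.97 / 393 = 0.0610 cm = 610 μm.

610 μm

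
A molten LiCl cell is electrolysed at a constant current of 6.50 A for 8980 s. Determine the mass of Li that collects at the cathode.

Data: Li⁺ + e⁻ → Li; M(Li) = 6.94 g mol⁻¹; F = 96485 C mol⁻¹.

Q = I·t = 6.500 A × 8980.0 s = 58370 C.
n(e⁻) = Q/F = 58370 / 96485 = 0.6050 mol.
Li⁺ + e⁻ → Li, so n(Li) = n(e⁻)/1 = 0.6050 mol.
m = n·M = 0.6050 × 6.94 = 4.20 g.

4.20 g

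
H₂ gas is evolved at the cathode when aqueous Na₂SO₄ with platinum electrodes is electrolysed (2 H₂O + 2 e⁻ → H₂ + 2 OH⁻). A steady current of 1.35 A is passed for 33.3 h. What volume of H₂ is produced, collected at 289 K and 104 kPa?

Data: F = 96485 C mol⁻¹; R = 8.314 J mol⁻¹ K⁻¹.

19.4 L

Q = I·t = 1.350 A × 119880 s = 161800 C.
n(e⁻) = Q/F = 161800 / 96485 = 1.677 mol.
2 electrons are transferred per H₂ molecule, so n(H₂) = 1.677 / 2 = 0.8387 mol.
V = nRT/P = (0.8387 × 8.314 × 289) / (104 × 10³ Pa) = 0.0194 m³ = 19.4 L.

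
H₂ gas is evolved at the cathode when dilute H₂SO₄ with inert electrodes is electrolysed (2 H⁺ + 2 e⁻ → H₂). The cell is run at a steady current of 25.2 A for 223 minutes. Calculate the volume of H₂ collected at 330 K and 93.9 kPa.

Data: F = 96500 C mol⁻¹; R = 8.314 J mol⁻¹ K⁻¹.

51.0 L

Q = I·t = 25.20 A × 13380 s = 337200 C.
n(e⁻) = Q/F = 337200 / 96500 = 3.494 mol.
2 electrons are transferred per H₂ molecule, so n(H₂) = 3.494 / 2 = 1.747 mol.
V = nRT/P = (1.747 × 8.314 × 330) / (93.9 × 10³ Pa) = 0.0510 m³ = 51.0 L.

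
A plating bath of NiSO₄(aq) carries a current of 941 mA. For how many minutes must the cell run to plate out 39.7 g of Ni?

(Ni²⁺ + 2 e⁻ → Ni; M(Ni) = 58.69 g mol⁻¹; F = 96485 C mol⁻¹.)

n(Ni) = m/M = 39.7 / 58.69 = 0.6764 mol.
Each Ni atom requires 2 electrons, so n(e⁻) = 2 × 0.6764 = 1.353 mol.
Q = n(e⁻)·F = 1.353 × 96485 = 130500 C.
t = Q/I = 130500 / 0.9410 A = 138700 s = 2310 min.

2310 min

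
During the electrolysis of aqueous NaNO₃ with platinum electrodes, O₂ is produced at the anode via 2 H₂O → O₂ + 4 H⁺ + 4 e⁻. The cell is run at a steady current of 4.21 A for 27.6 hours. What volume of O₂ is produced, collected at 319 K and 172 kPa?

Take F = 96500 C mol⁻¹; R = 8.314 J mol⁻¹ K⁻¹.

16.7 L

Q = I·t = 4.210 A × 99360 s = 418300 C.
n(e⁻) = Q/F = 418300 / 96500 = 4.335 mol.
4 electrons are transferred per O₂ molecule, so n(O₂) = 4.335 / 4 = 1.084 mol.
V = nRT/P = (1.084 × 8.314 × 319) / (172 × 10³ Pa) = 0.0167 m³ = 16.7 L.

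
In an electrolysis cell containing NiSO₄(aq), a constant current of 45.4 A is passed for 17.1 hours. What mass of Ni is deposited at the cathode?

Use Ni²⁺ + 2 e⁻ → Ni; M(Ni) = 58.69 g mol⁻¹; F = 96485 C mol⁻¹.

Q = I·t = 45.40 A × 61560 s = 2795000 C.
n(e⁻) = Q/F = 2795000 / 96485 = 28.97 mol.
Ni²⁺ + 2 e⁻ → Ni, so n(Ni) = n(e⁻)/2 = 14.48 mol.
m = n·M = 14.48 × 58.69 = 850 g.

850 g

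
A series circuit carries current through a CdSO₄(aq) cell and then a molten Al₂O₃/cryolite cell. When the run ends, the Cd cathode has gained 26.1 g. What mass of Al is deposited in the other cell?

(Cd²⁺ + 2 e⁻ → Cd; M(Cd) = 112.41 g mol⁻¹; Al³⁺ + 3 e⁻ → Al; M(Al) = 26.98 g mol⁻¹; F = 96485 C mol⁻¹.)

4.18 g

n(Cd) = 26.1 / 112.41 = 0.2322 mol.
Since Cd²⁺ + 2 e⁻ → Cd, n(e⁻) passed = 2 × 0.2322 = 0.4644 mol.
Cells in series carry the same charge, so the same 0.4644 mol of electrons passes through cell 2.
Al³⁺ + 3 e⁻ → Al, so n(Al) = 0.4644 / 3 = 0.1548 mol.
m(Al) = 0.1548 × 26.98 = 4.18 g.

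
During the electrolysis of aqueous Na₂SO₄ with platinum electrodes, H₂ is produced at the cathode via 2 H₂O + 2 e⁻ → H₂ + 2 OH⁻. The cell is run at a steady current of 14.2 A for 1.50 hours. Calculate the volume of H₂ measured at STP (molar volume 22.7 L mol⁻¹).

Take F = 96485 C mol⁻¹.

9.02 L

Q = I·t = 14.20 A × 5400.0 s = 76680 C.
n(e⁻) = Q/F = 76680 / 96485 = 0.7947 mol.
2 electrons are transferred per H₂ molecule, so n(H₂) = 0.7947 / 2 = 0.3974 mol.
V = n × V_m = 0.3974 × 22.7 = 9.02 L.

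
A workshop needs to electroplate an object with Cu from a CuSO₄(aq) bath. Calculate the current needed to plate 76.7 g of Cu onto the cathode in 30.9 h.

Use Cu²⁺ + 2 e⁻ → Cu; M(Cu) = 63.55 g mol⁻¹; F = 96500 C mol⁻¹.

2.09 A

n(Cu) = 76.7 / 63.55 = 1.207 mol.
n(e⁻) = 2 × 1.207 = 2.414 mol.
Q = n(e⁻)·F = 2.414 × 96500 = 232900 C.
I = Q/t = 232900 / 111240 s = 2.09 A.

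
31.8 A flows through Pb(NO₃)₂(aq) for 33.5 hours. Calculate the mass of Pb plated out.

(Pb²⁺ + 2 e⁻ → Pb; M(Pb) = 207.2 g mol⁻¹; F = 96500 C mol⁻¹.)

Q = I·t = 31.80 A × 120600 s = 3835000 C.
n(e⁻) = Q/F = 3835000 / 96500 = 39.74 mol.
Pb²⁺ + 2 e⁻ → Pb, so n(Pb) = n(e⁻)/2 = 19.87 mol.
m = n·M = 19.87 × 207.2 = 4120 g.

4120 g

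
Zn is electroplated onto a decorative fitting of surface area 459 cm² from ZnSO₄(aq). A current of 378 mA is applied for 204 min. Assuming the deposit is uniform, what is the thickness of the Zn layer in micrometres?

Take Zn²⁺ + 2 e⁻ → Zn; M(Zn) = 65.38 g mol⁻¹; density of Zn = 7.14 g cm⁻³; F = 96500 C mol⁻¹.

Q = I·t = 0.3780 × 12240 = 4627 C; n(e⁻) = 0.04795 mol.
n(Zn) = n(e⁻)/2 = 0.02397 mol, so m = 0.02397 × 65.38 = 1.567 g.
Volume = m/ρ = 1.567 / 7.14 = 0.2195 cm³.
Thickness = V/A = 0.2195 / 459 = 4.78 × 10⁻⁴ cm = 4.78 μm.

4.78 μm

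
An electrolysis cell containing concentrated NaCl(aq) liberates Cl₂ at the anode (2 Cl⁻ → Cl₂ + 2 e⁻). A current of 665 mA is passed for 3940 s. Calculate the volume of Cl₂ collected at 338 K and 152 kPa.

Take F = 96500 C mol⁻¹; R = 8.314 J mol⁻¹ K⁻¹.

0.251 L

Q = I·t = 0.6650 A × 3940.0 s = 2620 C.
n(e⁻) = Q/F = 2620 / 96500 = 0.02715 mol.
2 electrons are transferred per Cl₂ molecule, so n(Cl₂) = 0.02715 / 2 = 0.01358 mol.
V = nRT/P = (0.01358 × 8.314 × 338) / (152 × 10³ Pa) = 2.51 × 10⁻⁴ m³ = 0.251 L.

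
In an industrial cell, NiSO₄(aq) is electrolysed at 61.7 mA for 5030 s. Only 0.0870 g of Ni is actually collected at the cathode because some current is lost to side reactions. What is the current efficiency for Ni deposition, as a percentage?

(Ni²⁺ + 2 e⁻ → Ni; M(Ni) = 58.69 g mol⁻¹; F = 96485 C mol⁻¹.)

92.2 %

Q = I·t = 0.06170 × 5030.0 = 310.4 C; n(e⁻) = 310.4/96485 = 0.003217 mol.
Theoretical n(Ni) = n(e⁻)/2 = 0.001608 mol, i.e. m_theo = 0.001608 × 58.69 = 0.09439 g.
Efficiency = m_actual / m_theo = 0.0870 / 0.09439 = 92.2 %.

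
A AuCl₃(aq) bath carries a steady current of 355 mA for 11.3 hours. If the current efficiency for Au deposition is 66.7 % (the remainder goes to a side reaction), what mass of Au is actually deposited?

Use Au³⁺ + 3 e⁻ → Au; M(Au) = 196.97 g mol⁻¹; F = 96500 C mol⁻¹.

6.55 g

Q = I·t = 0.3550 × 40680 = 14440 C.
n(e⁻) = 14440/96500 = 0.1497 mol; theoretically n(Au) = 0.1497/3 = 0.04988 mol, m_theo = 9.826 g.
At 66.7 % efficiency, m_actual = 0.667 × 9.826 = 6.55 g.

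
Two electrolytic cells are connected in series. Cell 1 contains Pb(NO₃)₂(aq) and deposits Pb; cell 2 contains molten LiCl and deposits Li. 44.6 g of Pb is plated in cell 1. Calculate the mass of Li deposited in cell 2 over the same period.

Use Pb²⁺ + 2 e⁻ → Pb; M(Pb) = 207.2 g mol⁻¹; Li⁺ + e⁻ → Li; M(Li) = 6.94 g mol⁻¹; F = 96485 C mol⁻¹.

n(Pb) = 44.6 / 207.2 = 0.2153 mol.
Since Pb²⁺ + 2 e⁻ → Pb, n(e⁻) passed = 2 × 0.2153 = 0.4305 mol.
Cells in series carry the same charge, so the same 0.4305 mol of electrons passes through cell 2.
Li⁺ + e⁻ → Li, so n(Li) = 0.4305 / 1 = 0.4305 mol.
m(Li) = 0.4305 × 6.94 = 2.99 g.

2.99 g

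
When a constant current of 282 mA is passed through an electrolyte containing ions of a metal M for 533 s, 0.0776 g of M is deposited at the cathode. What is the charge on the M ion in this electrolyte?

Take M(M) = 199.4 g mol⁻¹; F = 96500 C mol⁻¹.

+4

Q = I·t = 0.2820 A × 533.00 s = 150.3 C, so n(e⁻) = 150.3/96500 = 0.001558 mol.
n(M) deposited = 0.0776 / 199.4 = 0.0003892 mol.
Electrons per atom = n(e⁻)/n(M) = 0.001558 / 0.0003892 = 4.00 ≈ 4, so the ion is M⁴⁺.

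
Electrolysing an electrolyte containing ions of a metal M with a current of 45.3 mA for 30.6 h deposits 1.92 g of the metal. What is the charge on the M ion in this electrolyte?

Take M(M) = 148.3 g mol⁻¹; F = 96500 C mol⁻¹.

Q = I·t = 0.04530 A × 110160 s = 4990 C, so n(e⁻) = 4990/96500 = 0.05171 mol.
n(M) deposited = 1.92 / 148.3 = 0.01295 mol.
Electrons per atom = n(e⁻)/n(M) = 0.05171 / 0.01295 = 3.99 ≈ 4, so the ion is M⁴⁺.

+4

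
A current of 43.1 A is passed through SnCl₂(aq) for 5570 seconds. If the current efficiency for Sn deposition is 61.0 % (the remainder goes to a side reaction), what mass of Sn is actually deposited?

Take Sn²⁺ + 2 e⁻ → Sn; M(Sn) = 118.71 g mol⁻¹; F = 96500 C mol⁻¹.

90.1 g

Q = I·t = 43.10 × 5570.0 = 240100 C.
n(e⁻) = 240100/96500 = 2.488 mol; theoretically n(Sn) = 2.488/2 = 1.244 mol, m_theo = 147.7 g.
At 61.0 % efficiency, m_actual = 0.610 × 147.7 = 90.1 g.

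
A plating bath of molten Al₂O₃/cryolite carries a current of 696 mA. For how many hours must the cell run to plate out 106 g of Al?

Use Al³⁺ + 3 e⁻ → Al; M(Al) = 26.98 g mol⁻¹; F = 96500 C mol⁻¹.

n(Al) = m/M = 106 / 26.98 = 3.929 mol.
Each Al atom requires 3 electrons, so n(e⁻) = 3 × 3.929 = 11.79 mol.
Q = n(e⁻)·F = 11.79 × 96500 = 1137000 C.
t = Q/I = 1137000 / 0.6960 A = 1634000 s = 454 h.

454 h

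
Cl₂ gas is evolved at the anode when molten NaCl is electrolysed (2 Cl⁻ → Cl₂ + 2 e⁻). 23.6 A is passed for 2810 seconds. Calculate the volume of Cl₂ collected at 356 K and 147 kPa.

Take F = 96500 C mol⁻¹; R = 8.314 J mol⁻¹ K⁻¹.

6.92 L

Q = I·t = 23.60 A × 2810.0 s = 66320 C.
n(e⁻) = Q/F = 66320 / 96500 = 0.6872 mol.
2 electrons are transferred per Cl₂ molecule, so n(Cl₂) = 0.6872 / 2 = 0.3436 mol.
V = nRT/P = (0.3436 × 8.314 × 356) / (147 × 10³ Pa) = 0.00692 m³ = 6.92 L.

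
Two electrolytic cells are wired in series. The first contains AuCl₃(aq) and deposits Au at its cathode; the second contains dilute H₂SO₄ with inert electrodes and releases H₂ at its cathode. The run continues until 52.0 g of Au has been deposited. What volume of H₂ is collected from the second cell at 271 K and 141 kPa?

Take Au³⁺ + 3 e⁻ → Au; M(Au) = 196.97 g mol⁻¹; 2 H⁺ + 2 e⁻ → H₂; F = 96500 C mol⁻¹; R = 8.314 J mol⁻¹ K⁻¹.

n(Au) = 52.0 / 196.97 = 0.2640 mol, so n(e⁻) = 3 × 0.2640 = 0.7920 mol.
The cells are in series, so the same 0.7920 mol of electrons passes through the second cell.
2 H⁺ + 2 e⁻ → H₂ — 2 mol e⁻ per mol H₂, so n(H₂) = 0.7920/2 = 0.3960 mol.
V = nRT/P = (0.3960 × 8.314 × 271) / (141 × 10³) = 0.00633 m³ = 6.33 L.

6.33 L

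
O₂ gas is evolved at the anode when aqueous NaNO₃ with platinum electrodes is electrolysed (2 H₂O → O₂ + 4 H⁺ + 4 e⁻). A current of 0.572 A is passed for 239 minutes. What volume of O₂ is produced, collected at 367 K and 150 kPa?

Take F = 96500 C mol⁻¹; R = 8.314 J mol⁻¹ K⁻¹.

Q = I·t = 0.5720 A × 14340 s = 8202 C.
n(e⁻) = Q/F = 8202 / 96500 = 0.08500 mol.
4 electrons are transferred per O₂ molecule, so n(O₂) = 0.08500 / 4 = 0.02125 mol.
V = nRT/P = (0.02125 × 8.314 × 367) / (150 × 10³ Pa) = 4.32 × 10⁻⁴ m³ = 0.432 L.

0.432 L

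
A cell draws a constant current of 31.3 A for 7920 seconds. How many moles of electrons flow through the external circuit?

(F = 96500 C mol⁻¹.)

Q = I·t = 31.30 A × 7920.0 s = 247900 C.
n(e⁻) = Q/F = 247900 / 96500 = 2.57 mol.

2.57 mol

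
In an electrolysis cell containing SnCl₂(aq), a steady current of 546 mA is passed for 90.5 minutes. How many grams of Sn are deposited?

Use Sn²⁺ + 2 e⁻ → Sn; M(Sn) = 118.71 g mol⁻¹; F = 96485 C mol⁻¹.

1.82 g

Q = I·t = 0.5460 A × 5430.0 s = 2965 C.
n(e⁻) = Q/F = 2965 / 96485 = 0.03073 mol.
Sn²⁺ + 2 e⁻ → Sn, so n(Sn) = n(e⁻)/2 = 0.01536 mol.
m = n·M = 0.01536 × 118.71 = 1.82 g.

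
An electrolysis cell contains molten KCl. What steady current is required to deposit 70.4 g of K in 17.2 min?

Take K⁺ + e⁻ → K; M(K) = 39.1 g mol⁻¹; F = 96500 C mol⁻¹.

168 A

n(K) = 70.4 / 39.1 = 1.801 mol.
n(e⁻) = 1 × 1.801 = 1.801 mol.
Q = n(e⁻)·F = 1.801 × 96500 = 173700 C.
I = Q/t = 173700 / 1032.0 s = 168 A.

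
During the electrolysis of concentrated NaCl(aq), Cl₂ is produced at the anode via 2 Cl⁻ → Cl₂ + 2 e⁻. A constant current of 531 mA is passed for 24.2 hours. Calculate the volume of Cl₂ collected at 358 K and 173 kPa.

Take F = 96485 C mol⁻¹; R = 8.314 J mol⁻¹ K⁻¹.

4.12 L

Q = I·t = 0.5310 A × 87120 s = 46260 C.
n(e⁻) = Q/F = 46260 / 96485 = 0.4795 mol.
2 electrons are transferred per Cl₂ molecule, so n(Cl₂) = 0.4795 / 2 = 0.2397 mol.
V = nRT/P = (0.2397 × 8.314 × 358) / (173 × 10³ Pa) = 0.00412 m³ = 4.12 L.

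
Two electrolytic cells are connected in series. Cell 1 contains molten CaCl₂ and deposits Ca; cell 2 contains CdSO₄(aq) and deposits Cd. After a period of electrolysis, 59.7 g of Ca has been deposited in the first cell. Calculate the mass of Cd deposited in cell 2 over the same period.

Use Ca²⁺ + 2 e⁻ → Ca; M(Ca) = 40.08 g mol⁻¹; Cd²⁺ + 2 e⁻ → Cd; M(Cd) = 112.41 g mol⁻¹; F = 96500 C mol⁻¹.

167 g

n(Ca) = 59.7 / 40.08 = 1.490 mol.
Since Ca²⁺ + 2 e⁻ → Ca, n(e⁻) passed = 2 × 1.490 = 2.979 mol.
Cells in series carry the same charge, so the same 2.979 mol of electrons passes through cell 2.
Cd²⁺ + 2 e⁻ → Cd, so n(Cd) = 2.979 / 2 = 1.490 mol.
m(Cd) = 1.490 × 112.41 = 167 g.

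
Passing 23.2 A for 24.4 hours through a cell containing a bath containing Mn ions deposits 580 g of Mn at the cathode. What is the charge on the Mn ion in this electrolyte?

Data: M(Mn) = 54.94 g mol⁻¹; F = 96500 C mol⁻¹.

Q = I·t = 23.20 A × 87840 s = 2038000 C, so n(e⁻) = 2038000/96500 = 21.12 mol.
n(Mn) deposited = 580 / 54.94 = 10.56 mol.
Electrons per atom = n(e⁻)/n(Mn) = 21.12 / 10.56 = 2.00 ≈ 2, so the ion is Mn²⁺.

+2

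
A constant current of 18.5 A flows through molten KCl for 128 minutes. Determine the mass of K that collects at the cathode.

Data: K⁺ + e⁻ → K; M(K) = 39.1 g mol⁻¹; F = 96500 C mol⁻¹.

57.6 g

Q = I·t = 18.50 A × 7680.0 s = 142100 C.
n(e⁻) = Q/F = 142100 / 96500 = 1.472 mol.
K⁺ + e⁻ → K, so n(K) = n(e⁻)/1 = 1.472 mol.
m = n·M = 1.472 × 39.1 = 57.6 g.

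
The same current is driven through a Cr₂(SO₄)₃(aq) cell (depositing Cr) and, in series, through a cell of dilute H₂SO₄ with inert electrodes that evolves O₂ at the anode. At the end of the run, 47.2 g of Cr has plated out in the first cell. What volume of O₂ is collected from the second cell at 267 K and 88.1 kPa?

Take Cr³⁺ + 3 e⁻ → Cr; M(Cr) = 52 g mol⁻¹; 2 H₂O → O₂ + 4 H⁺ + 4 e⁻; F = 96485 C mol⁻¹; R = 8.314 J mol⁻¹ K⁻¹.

17.2 L

n(Cr) = 47.2 / 52 = 0.9077 mol, so n(e⁻) = 3 × 0.9077 = 2.723 mol.
The cells are in series, so the same 2.723 mol of electrons passes through the second cell.
2 H₂O → O₂ + 4 H⁺ + 4 e⁻ — 4 mol e⁻ per mol O₂, so n(O₂) = 2.723/4 = 0.6808 mol.
V = nRT/P = (0.6808 × 8.314 × 267) / (88.1 × 10³) = 0.0172 m³ = 17.2 L.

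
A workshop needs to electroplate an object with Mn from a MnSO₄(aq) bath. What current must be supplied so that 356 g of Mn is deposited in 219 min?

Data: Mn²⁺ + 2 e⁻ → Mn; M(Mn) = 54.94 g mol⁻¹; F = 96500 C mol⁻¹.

n(Mn) = 356 / 54.94 = 6.480 mol.
n(e⁻) = 2 × 6.480 = 12.96 mol.
Q = n(e⁻)·F = 12.96 × 96500 = 1251000 C.
I = Q/t = 1251000 / 13140 s = 95.2 A.

95.2 A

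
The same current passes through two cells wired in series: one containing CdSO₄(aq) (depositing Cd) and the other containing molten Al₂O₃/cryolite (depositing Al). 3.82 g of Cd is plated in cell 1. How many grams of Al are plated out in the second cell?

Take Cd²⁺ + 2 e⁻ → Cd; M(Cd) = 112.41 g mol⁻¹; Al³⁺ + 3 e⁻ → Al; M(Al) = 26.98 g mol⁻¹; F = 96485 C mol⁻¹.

0.611 g

n(Cd) = 3.82 / 112.41 = 0.03398 mol.
Since Cd²⁺ + 2 e⁻ → Cd, n(e⁻) passed = 2 × 0.03398 = 0.06797 mol.
Cells in series carry the same charge, so the same 0.06797 mol of electrons passes through cell 2.
Al³⁺ + 3 e⁻ → Al, so n(Al) = 0.06797 / 3 = 0.02266 mol.
m(Al) = 0.02266 × 26.98 = 0.611 g.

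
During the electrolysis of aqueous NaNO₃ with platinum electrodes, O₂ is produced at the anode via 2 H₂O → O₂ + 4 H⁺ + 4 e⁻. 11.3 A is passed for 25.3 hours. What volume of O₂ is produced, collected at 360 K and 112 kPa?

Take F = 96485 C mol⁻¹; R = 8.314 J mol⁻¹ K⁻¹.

71.3 L

Q = I·t = 11.30 A × 91080 s = 1029000 C.
n(e⁻) = Q/F = 1029000 / 96485 = 10.67 mol.
4 electrons are transferred per O₂ molecule, so n(O₂) = 10.67 / 4 = 2.667 mol.
V = nRT/P = (2.667 × 8.314 × 360) / (112 × 10³ Pa) = 0.0713 m³ = 71.3 L.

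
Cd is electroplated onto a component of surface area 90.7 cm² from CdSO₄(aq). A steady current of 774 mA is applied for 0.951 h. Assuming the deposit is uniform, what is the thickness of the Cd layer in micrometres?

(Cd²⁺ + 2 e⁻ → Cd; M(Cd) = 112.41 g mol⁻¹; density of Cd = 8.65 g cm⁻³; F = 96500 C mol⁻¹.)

Q = I·t = 0.7740 × 3423.6 = 2650 C; n(e⁻) = 0.02746 mol.
n(Cd) = n(e⁻)/2 = 0.01373 mol, so m = 0.01373 × 112.41 = 1.543 g.
Volume = m/ρ = 1.543 / 8.65 = 0.1784 cm³.
Thickness = V/A = 0.1784 / 90.7 = 0.00197 cm = 19.7 μm.

19.7 μm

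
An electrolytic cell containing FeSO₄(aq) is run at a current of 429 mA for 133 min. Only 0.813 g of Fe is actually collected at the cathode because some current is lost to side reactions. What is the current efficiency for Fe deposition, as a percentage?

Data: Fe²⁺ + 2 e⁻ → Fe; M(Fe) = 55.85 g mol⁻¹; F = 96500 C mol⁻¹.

Q = I·t = 0.4290 × 7980.0 = 3423 C; n(e⁻) = 3423/96500 = 0.03548 mol.
Theoretical n(Fe) = n(e⁻)/2 = 0.01774 mol, i.e. m_theo = 0.01774 × 55.85 = 0.9907 g.
Efficiency = m_actual / m_theo = 0.813 / 0.9907 = 82.1 %.

82.1 %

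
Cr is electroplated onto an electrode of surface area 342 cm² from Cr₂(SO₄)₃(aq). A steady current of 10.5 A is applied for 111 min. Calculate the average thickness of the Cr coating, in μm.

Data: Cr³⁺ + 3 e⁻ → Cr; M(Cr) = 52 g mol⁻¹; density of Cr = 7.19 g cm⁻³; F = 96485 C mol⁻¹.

51.1 μm

Q = I·t = 10.50 × 6660.0 = 69930 C; n(e⁻) = 0.7248 mol.
n(Cr) = n(e⁻)/3 = 0.2416 mol, so m = 0.2416 × 52 = 12.56 g.
Volume = m/ρ = 12.56 / 7.19 = 1.747 cm³.
Thickness = V/A = 1.747 / 342 = 0.00511 cm = 51.1 μm.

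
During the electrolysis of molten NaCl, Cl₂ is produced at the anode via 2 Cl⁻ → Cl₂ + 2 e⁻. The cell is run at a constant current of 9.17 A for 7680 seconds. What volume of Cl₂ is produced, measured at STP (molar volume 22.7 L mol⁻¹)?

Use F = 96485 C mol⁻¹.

8.28 L

Q = I·t = 9.170 A × 7680.0 s = 70430 C.
n(e⁻) = Q/F = 70430 / 96485 = 0.7299 mol.
2 electrons are transferred per Cl₂ molecule, so n(Cl₂) = 0.7299 / 2 = 0.3650 mol.
V = n × V_m = 0.3650 × 22.7 = 8.28 L.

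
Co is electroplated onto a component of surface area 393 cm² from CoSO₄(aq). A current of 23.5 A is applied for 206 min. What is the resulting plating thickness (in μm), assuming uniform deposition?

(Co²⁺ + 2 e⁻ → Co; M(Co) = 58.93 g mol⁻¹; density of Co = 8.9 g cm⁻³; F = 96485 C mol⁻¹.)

254 μm

Q = I·t = 23.50 × 12360 = 290500 C; n(e⁻) = 3.010 mol.
n(Co) = n(e⁻)/2 = 1.505 mol, so m = 1.505 × 58.93 = 88.70 g.
Volume = m/ρ = 88.70 / 8.9 = 9.967 cm³.
Thickness = V/A = 9.967 / 393 = 0.0254 cm = 254 μm.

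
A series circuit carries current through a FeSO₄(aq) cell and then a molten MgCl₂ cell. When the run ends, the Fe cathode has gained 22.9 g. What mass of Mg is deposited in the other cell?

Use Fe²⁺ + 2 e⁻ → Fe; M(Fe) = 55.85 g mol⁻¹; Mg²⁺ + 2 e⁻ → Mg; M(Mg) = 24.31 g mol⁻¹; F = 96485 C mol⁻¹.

n(Fe) = 22.9 / 55.85 = 0.4100 mol.
Since Fe²⁺ + 2 e⁻ → Fe, n(e⁻) passed = 2 × 0.4100 = 0.8201 mol.
Cells in series carry the same charge, so the same 0.8201 mol of electrons passes through cell 2.
Mg²⁺ + 2 e⁻ → Mg, so n(Mg) = 0.8201 / 2 = 0.4100 mol.
m(Mg) = 0.4100 × 24.31 = 9.97 g.

9.97 g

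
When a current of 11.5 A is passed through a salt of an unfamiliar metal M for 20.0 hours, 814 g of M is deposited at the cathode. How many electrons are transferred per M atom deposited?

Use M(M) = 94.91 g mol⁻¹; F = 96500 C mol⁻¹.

1

Q = I·t = 11.50 A × 72000 s = 828000 C, so n(e⁻) = 828000/96500 = 8.580 mol.
n(M) deposited = 814 / 94.91 = 8.577 mol.
Electrons per atom = n(e⁻)/n(M) = 8.580 / 8.577 = 1.00 ≈ 1, so the ion is M⁺.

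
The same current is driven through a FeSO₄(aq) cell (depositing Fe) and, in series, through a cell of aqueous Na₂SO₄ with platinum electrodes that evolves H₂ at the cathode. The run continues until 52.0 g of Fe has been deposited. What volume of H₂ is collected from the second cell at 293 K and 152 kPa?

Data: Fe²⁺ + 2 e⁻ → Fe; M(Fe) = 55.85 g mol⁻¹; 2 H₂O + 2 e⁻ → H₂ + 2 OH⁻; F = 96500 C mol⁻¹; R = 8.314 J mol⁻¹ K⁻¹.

n(Fe) = 52.0 / 55.85 = 0.9311 mol, so n(e⁻) = 2 × 0.9311 = 1.862 mol.
The cells are in series, so the same 1.862 mol of electrons passes through the second cell.
2 H₂O + 2 e⁻ → H₂ + 2 OH⁻ — 2 mol e⁻ per mol H₂, so n(H₂) = 1.862/2 = 0.9311 mol.
V = nRT/P = (0.9311 × 8.314 × 293) / (152 × 10³) = 0.0149 m³ = 14.9 L.

14.9 L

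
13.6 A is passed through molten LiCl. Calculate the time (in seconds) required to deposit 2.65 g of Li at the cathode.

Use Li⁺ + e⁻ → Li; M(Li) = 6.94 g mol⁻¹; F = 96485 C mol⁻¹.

n(Li) = m/M = 2.65 / 6.94 = 0.3818 mol.
Each Li atom requires 1 electron, so n(e⁻) = 1 × 0.3818 = 0.3818 mol.
Q = n(e⁻)·F = 0.3818 × 96485 = 36840 C.
t = Q/I = 36840 / 13.60 A = 2709 s.

2710 s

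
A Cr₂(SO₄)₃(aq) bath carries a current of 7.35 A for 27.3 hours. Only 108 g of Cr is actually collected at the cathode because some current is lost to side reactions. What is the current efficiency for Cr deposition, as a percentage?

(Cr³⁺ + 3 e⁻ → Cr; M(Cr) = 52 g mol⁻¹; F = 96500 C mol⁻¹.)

Q = I·t = 7.350 × 98280 = 722400 C; n(e⁻) = 722400/96500 = 7.486 mol.
Theoretical n(Cr) = n(e⁻)/3 = 2.495 mol, i.e. m_theo = 2.495 × 52 = 129.7 g.
Efficiency = m_actual / m_theo = 108 / 129.7 = 83.2 %.

83.2 %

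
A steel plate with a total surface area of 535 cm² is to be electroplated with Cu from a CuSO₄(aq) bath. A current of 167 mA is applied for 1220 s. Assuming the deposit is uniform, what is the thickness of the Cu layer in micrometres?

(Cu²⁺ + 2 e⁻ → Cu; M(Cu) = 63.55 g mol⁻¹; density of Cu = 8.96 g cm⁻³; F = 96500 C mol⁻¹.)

0.140 μm

Q = I·t = 0.1670 × 1220.0 = 203.7 C; n(e⁻) = 0.002111 mol.
n(Cu) = n(e⁻)/2 = 0.001056 mol, so m = 0.001056 × 63.55 = 0.06709 g.
Volume = m/ρ = 0.06709 / 8.96 = 0.007487 cm³.
Thickness = V/A = 0.007487 / 535 = 1.40 × 10⁻⁵ cm = 0.140 μm.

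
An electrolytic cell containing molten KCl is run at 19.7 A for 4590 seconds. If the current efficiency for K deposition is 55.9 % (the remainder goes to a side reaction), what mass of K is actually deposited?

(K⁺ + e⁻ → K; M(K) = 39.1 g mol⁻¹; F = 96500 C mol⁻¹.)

Q = I·t = 19.70 × 4590.0 = 90420 C.
n(e⁻) = 90420/96500 = 0.9370 mol; theoretically n(K) = 0.9370/1 = 0.9370 mol, m_theo = 36.64 g.
At 55.9 % efficiency, m_actual = 0.559 × 36.64 = 20.5 g.

20.5 g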